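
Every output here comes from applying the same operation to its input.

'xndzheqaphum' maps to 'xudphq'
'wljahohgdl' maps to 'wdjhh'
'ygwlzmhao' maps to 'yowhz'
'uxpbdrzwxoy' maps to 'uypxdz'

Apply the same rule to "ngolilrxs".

nsori

The pattern: keep every other character starting from the first (positions 1st, 3rd, 5th, ...), then take characters alternately from the front and the back (1st, last, 2nd, 2nd-last, ...).
Working it through for "ngolilrxs": intermediate "noirs", final "nsori".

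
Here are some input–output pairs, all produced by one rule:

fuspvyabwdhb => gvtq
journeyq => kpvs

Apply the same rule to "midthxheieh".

Rule — shift every letter 1 place forward in the alphabet (wrapping around), then keep only the first 4 characters.
Starting from "midthxheieh": after the first operation, "njeuiyifjfi"; after the second, "njeu".

njeu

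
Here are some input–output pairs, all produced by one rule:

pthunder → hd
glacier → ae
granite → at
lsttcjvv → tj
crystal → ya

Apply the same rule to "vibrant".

bn

The rule is to keep one character in every 3, starting at position 3 (positions 3rd, 6th, 9th, ...).
Doing the same to "vibrant": "bn".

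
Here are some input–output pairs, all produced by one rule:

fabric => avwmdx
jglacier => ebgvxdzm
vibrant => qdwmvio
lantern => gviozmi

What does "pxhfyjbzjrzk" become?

kscatewuemuf

The rule is to shift every letter 5 places backward in the alphabet (wrapping around).
Applying that to "pxhfyjbzjrzk" gives "kscatewuemuf".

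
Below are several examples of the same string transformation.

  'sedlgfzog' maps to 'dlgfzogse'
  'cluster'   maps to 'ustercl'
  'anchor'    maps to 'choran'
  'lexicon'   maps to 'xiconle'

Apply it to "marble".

rblema

The transformation: move the first 2 characters to the end (rotate left by 2).
For "marble" the result is "rblema".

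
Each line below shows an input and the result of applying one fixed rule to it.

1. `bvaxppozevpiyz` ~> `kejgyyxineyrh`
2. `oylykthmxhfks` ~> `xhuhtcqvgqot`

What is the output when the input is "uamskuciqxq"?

djvbtdlrzg

The transformation: shift every letter 9 places forward in the alphabet (wrapping around), then delete the last character.
Working it through for "uamskuciqxq": intermediate "djvbtdlrzgz", final "djvbtdlrzg".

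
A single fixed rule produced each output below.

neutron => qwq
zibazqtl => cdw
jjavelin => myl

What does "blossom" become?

The transformation: keep one character in every 3, starting at position 1 (positions 1st, 4th, 7th, ...), then shift every letter 3 places forward in the alphabet (wrapping around).
For "blossom", step one produces "bsm"; step two turns that into "evp".

evp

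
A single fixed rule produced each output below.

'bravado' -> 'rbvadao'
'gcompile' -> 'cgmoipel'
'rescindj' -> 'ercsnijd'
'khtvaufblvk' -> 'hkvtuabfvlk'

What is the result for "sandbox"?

The rule is to swap each adjacent pair of characters (1↔2, 3↔4, ...).
For "sandbox" the result is "asdnobx".

asdnobx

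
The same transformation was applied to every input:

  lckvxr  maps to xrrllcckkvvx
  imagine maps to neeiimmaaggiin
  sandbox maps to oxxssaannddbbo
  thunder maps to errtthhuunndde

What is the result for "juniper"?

Rule — double every character, then move the last 3 characters to the front (rotate right by 3).
Starting from "juniper": after the first operation, "jjuunniippeerr"; after the second, "errjjuunniippe".

errjjuunniippe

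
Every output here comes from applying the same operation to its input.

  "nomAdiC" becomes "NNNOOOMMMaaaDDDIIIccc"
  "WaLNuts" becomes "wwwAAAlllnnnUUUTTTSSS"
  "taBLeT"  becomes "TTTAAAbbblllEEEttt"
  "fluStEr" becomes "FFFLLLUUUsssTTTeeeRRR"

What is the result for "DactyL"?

dddAAACCCTTTYYYlll

The rule is to flip the case of every letter, then repeat every character 3 times.
Starting from "DactyL": after the first operation, "dACTYl"; after the second, "dddAAACCCTTTYYYlll".
(Check on "fluStEr": → "FLUsTeR" → "FFFLLLUUUsssTTTeeeRRR" ✓)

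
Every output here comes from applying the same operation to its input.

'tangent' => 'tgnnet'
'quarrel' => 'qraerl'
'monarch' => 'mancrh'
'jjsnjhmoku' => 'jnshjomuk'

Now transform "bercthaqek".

bcrhtqake

Each output is the input with this applied: swap each adjacent pair of characters (1↔2, 3↔4, ...), then delete the first character.
For "bercthaqek", step one produces "ebcrhtqake"; step two turns that into "bcrhtqake".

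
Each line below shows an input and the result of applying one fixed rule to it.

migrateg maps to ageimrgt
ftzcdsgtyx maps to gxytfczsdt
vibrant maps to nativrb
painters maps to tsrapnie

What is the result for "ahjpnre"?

rnehapj

Looking at the pairs, the operation is to swap each adjacent pair of characters (1↔2, 3↔4, ...), then move the last 3 characters to the front (rotate right by 3).
Starting from "ahjpnre": after the first operation, "hapjrne"; after the second, "rnehapj".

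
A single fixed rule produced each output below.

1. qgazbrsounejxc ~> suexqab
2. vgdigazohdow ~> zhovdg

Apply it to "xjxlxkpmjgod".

Rule — keep every other character starting from the first (positions 1st, 3rd, 5th, ...), then move the first 3 characters to the end (rotate left by 3).
"xjxlxkpmjgod" → "pjoxxx".

pjoxxx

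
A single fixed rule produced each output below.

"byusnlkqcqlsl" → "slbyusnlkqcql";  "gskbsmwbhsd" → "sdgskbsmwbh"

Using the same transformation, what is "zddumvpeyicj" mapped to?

Each output is the input with this applied: move the last 2 characters to the front (rotate right by 2).
Applying that to "zddumvpeyicj" gives "cjzddumvpeyi".

cjzddumvpeyi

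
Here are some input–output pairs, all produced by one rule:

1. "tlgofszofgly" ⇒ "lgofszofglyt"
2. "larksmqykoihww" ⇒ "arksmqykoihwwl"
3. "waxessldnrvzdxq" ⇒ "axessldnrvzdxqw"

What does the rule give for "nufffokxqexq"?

Rule — move the first character to the end.
"nufffokxqexq" → "ufffokxqexqn".

ufffokxqexqn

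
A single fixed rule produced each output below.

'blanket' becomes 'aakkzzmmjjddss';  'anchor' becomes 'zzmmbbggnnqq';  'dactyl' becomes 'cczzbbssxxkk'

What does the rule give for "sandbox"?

rrzzmmccaannww

In each case the input is transformed by: shift every letter 1 place backward in the alphabet (wrapping around), then double every character.
For "sandbox", step one produces "rzmcanw"; step two turns that into "rrzzmmccaannww".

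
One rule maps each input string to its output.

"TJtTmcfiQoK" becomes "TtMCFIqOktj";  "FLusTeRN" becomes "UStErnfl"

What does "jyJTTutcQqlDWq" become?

jttUTCqQLdwQJY

What's happening: move the first 2 characters to the end (rotate left by 2), then flip the case of every letter.
"jyJTTutcQqlDWq" → "JTTutcQqlDWqjy" → "jttUTCqQLdwQJY".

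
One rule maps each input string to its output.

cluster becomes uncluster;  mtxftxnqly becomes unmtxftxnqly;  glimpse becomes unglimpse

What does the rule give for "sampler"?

Looking at the pairs, the operation is to prepend "un".
Doing the same to "sampler": "unsampler".

unsampler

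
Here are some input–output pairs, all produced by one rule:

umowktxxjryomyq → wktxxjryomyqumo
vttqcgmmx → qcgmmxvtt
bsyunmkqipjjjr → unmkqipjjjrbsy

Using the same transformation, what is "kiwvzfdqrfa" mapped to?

What's happening: move the first 3 characters to the end (rotate left by 3).
"kiwvzfdqrfa" → "vzfdqrfakiw".

vzfdqrfakiw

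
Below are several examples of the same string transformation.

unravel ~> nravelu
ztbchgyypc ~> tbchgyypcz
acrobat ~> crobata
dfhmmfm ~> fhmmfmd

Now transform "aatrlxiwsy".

atrlxiwsya

The transformation: move the first character to the end.
For "aatrlxiwsy" the result is "atrlxiwsya".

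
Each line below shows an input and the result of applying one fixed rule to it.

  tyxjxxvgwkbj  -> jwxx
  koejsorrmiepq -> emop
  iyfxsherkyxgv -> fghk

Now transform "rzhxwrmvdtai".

dhir

Rule — keep one character in every 3, starting at position 3 (positions 3rd, 6th, 9th, ...), then sort the characters into alphabetical order.
Working it through for "rzhxwrmvdtai": intermediate "hrdi", final "dhir".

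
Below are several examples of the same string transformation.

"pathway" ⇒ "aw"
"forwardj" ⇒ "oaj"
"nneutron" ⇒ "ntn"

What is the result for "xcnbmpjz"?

cmz

Each output is the input with this applied: keep one character in every 3, starting at position 2 (positions 2nd, 5th, 8th, ...).
On "xcnbmpjz" that produces "cmz".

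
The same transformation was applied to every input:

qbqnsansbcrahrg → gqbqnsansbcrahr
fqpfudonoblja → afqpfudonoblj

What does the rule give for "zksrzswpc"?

The pattern: move the last character to the front.
On "zksrzswpc" that produces "czksrzswp".

czksrzswp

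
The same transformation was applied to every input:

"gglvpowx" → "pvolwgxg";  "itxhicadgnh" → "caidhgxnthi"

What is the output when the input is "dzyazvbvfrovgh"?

vbfvrzoavygzhd

In each case the input is transformed by: take characters alternately from the front and the back (1st, last, 2nd, 2nd-last, ...), then reverse the string.
Starting from "dzyazvbvfrovgh": after the first operation, "dhzgyvaozrvfbv"; after the second, "vbfvrzoavygzhd".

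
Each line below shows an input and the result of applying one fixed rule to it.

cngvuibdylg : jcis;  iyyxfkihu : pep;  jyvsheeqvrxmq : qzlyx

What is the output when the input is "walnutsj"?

duz

Each output is the input with this applied: keep one character in every 3, starting at position 1 (positions 1st, 4th, 7th, ...), then shift every letter 7 places forward in the alphabet (wrapping around).
For "walnutsj" the result is "duz".
(Check on "jyvsheeqvrxmq": → "jserq" → "qzlyx" ✓)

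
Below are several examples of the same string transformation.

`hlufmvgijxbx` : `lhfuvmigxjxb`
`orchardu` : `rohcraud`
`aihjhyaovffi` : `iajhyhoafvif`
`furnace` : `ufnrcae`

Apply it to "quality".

uqlatiy

The rule is to swap each adjacent pair of characters (1↔2, 3↔4, ...).
"quality" → "uqlatiy".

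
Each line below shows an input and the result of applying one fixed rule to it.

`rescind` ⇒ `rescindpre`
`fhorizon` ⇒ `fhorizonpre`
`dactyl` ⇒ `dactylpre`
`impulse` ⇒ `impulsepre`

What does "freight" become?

freightpre

The rule is to append "pre".
Doing the same to "freight": "freightpre".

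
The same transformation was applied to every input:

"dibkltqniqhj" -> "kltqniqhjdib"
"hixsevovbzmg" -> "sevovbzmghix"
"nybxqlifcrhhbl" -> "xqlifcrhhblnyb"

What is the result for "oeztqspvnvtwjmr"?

tqspvnvtwjmroez

Rule — move the first 3 characters to the end (rotate left by 3).
"oeztqspvnvtwjmr" → "tqspvnvtwjmroez".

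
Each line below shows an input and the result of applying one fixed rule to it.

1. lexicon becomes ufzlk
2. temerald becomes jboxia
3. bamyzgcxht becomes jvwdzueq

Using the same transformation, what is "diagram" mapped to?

xdoxj

What's happening: delete the first 2 characters, then shift every letter 3 places backward in the alphabet (wrapping around).
Applying both steps to "diagram": "agram", then "xdoxj".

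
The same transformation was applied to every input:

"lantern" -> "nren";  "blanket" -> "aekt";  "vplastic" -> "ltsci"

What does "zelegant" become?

The pattern: swap each adjacent pair of characters (1↔2, 3↔4, ...), then delete the first 3 characters.
Applying both steps to "zelegant": "ezelagtn", then "lagtn".

lagtn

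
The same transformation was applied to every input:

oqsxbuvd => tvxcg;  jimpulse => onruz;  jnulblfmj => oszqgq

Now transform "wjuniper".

bozsn

Each output is the input with this applied: shift every letter 5 places forward in the alphabet (wrapping around), then delete the last 3 characters.
Starting from "wjuniper": after the first operation, "bozsnujw"; after the second, "bozsn".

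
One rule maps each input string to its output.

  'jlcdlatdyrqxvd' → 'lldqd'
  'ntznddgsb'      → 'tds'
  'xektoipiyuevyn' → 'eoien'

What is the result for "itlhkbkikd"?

What's happening: keep one character in every 3, starting at position 2 (positions 2nd, 5th, 8th, ...).
On "itlhkbkikd" that produces "tki".

tki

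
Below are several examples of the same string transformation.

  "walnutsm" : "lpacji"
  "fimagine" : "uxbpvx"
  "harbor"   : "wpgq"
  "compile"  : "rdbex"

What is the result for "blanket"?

The rule is to delete the last 2 characters, then shift every letter 11 places backward in the alphabet (wrapping around).
On "blanket": the first step gives "blank", and the second then gives "qapcz".

qapcz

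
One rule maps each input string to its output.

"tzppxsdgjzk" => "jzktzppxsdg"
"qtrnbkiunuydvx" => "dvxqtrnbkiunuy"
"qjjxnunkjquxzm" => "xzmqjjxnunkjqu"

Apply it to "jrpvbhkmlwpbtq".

btqjrpvbhkmlwp

Rule — move the last 3 characters to the front (rotate right by 3).
Applying that to "jrpvbhkmlwpbtq" gives "btqjrpvbhkmlwp".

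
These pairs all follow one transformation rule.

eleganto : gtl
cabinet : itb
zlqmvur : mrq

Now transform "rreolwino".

oir

Looking at the pairs, the operation is to move the first 3 characters to the end (rotate left by 3), then keep one character in every 3, starting at position 1 (positions 1st, 4th, 7th, ...).
Starting from "rreolwino": after the first operation, "olwinorre"; after the second, "oir".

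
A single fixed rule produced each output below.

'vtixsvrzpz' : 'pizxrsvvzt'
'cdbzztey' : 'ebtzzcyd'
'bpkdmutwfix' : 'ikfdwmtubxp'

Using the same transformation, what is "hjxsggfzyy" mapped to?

The pattern: take characters alternately from the front and the back (1st, last, 2nd, 2nd-last, ...), then move the first 3 characters to the end (rotate left by 3).
For "hjxsggfzyy", step one produces "hyjyxzsfgg"; step two turns that into "yxzsfgghyj".

yxzsfgghyj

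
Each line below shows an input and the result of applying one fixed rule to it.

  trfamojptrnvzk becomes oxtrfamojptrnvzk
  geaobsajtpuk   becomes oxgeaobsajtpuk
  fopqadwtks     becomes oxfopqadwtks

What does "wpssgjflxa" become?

oxwpssgjflxa

In each case the input is transformed by: prepend "ox".
So "wpssgjflxa" becomes "oxwpssgjflxa".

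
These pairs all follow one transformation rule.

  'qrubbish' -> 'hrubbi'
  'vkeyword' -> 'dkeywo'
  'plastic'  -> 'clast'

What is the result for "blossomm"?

The pattern: swap the first and last characters, then delete the last 2 characters.
Working it through for "blossomm": intermediate "mlossomb", final "mlosso".

mlosso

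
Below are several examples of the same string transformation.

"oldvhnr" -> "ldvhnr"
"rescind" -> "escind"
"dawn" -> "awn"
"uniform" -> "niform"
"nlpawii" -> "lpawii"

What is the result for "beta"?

eta

The transformation: delete the first character.
Doing the same to "beta": "eta".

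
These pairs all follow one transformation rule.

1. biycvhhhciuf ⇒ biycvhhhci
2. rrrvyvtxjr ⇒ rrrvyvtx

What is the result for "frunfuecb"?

frunfue

What's happening: delete the last 2 characters.
"frunfuecb" → "frunfue".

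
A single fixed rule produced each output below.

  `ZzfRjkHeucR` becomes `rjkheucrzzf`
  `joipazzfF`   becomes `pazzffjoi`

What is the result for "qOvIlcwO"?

ilcwoqov

The transformation: move the first 3 characters to the end (rotate left by 3), then convert every letter to lowercase.
Working it through for "qOvIlcwO": intermediate "IlcwOqOv", final "ilcwoqov".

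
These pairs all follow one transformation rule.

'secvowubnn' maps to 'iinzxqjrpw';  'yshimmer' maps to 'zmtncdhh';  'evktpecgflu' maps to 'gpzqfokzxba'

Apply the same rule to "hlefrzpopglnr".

Looking at the pairs, the operation is to move the last 2 characters to the front (rotate right by 2), then shift every letter 5 places backward in the alphabet (wrapping around).
Working it through for "hlefrzpopglnr": intermediate "nrhlefrzpopgl", final "imcgzamukjkbg".

imcgzamukjkbg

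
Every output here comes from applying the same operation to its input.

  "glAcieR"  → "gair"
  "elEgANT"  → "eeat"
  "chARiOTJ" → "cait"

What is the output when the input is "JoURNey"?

What's happening: keep every other character starting from the first (positions 1st, 3rd, 5th, ...), then convert every letter to lowercase.
Working it through for "JoURNey": intermediate "JUNy", final "juny".

juny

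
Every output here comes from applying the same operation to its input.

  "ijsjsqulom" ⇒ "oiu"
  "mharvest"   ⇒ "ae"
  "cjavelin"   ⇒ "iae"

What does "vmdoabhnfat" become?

aoa

Rule — move the last 2 characters to the front (rotate right by 2), then keep only the vowels.
On "vmdoabhnfat" that produces "aoa".
(Check on "mharvest": → "stmharve" → "ae" ✓)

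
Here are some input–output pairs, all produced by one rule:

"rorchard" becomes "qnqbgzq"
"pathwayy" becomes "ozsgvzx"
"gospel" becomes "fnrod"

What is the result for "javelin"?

Looking at the pairs, the operation is to delete the last character, then shift every letter 1 place backward in the alphabet (wrapping around).
"javelin" → "javeli" → "izudkh".

izudkh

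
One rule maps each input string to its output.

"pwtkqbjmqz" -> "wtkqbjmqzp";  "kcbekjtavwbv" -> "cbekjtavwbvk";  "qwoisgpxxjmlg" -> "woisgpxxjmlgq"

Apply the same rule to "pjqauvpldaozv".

In each case the input is transformed by: move the first character to the end.
Doing the same to "pjqauvpldaozv": "jqauvpldaozvp".

jqauvpldaozvp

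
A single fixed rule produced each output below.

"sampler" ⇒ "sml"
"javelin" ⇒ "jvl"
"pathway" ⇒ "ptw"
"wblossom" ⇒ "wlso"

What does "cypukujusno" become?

The rule is to swap each adjacent pair of characters (1↔2, 3↔4, ...), then keep every other character starting from the second (positions 2nd, 4th, 6th, ...).
On "cypukujusno": the first step gives "ycupukujnso", and the second then gives "cpkjs".

cpkjs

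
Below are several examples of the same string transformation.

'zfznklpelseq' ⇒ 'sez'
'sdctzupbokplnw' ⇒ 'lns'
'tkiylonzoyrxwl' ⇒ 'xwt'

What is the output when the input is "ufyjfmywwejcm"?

Looking at the pairs, the operation is to swap the first and last characters, then keep only the last 3 characters.
"ufyjfmywwejcm" → "mfyjfmywwejcu" → "jcu".

jcu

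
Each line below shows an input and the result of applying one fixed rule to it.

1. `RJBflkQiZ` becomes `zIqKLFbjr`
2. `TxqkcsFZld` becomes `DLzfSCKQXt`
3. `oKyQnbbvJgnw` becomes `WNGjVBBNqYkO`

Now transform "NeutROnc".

CNorTUEn

The pattern: reverse the string, then flip the case of every letter.
Working it through for "NeutROnc": intermediate "cnORtueN", final "CNorTUEn".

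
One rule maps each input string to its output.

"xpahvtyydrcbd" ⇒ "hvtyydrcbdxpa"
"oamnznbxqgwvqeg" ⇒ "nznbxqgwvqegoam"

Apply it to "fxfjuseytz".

juseytzfxf

Looking at the pairs, the operation is to move the first 3 characters to the end (rotate left by 3).
"fxfjuseytz" → "juseytzfxf".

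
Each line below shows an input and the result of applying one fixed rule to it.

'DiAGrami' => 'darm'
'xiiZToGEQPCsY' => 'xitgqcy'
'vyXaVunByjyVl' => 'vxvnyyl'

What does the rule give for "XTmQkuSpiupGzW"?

What's happening: keep every other character starting from the first (positions 1st, 3rd, 5th, ...), then convert every letter to lowercase.
Working it through for "XTmQkuSpiupGzW": intermediate "XmkSipz", final "xmksipz".

xmksipz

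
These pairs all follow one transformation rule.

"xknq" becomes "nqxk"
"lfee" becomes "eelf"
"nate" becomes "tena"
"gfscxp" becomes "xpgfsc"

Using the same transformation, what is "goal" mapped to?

algo

Rule — move the last 2 characters to the front (rotate right by 2).
Applying that to "goal" gives "algo".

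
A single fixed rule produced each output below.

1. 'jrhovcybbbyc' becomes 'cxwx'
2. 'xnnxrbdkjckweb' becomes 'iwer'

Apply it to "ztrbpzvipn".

muk

The pattern: keep one character in every 3, starting at position 3 (positions 3rd, 6th, 9th, ...), then shift every letter 5 places backward in the alphabet (wrapping around).
For "ztrbpzvipn", step one produces "rzp"; step two turns that into "muk".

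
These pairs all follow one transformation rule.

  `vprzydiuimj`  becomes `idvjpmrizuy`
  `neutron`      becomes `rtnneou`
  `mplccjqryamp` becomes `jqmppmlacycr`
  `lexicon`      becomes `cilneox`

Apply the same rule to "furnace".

What's happening: take characters alternately from the front and the back (1st, last, 2nd, 2nd-last, ...), then move the last 2 characters to the front (rotate right by 2).
Applying both steps to "furnace": "feucran", then "anfeucr".

anfeucr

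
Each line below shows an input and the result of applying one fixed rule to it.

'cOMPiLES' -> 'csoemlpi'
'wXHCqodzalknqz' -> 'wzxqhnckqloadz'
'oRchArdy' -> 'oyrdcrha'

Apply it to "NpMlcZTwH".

The rule is to take characters alternately from the front and the back (1st, last, 2nd, 2nd-last, ...), then convert every letter to lowercase.
Applying both steps to "NpMlcZTwH": "NHpwMTlZc", then "nhpwmtlzc".

nhpwmtlzc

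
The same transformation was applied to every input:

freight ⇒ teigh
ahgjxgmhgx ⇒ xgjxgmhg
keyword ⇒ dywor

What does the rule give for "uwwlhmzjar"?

rwlhmzja

The transformation: delete the first 2 characters, then move the last character to the front.
For "uwwlhmzjar", step one produces "wlhmzjar"; step two turns that into "rwlhmzja".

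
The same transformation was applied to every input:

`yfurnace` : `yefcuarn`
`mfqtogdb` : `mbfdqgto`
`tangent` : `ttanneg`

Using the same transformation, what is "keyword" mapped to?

What's happening: take characters alternately from the front and the back (1st, last, 2nd, 2nd-last, ...).
"keyword" → "kderyow".

kderyow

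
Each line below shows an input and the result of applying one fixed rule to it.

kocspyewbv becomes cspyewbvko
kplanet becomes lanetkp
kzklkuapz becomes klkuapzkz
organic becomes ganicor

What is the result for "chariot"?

ariotch

Looking at the pairs, the operation is to move the first 2 characters to the end (rotate left by 2).
On "chariot" that produces "ariotch".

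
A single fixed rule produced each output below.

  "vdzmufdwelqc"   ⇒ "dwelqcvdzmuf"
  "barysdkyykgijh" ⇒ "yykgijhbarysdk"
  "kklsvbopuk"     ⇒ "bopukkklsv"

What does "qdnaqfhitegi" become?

hitegiqdnaqf

Each output is the input with this applied: swap the front and back halves of the string.
Applying that to "qdnaqfhitegi" gives "hitegiqdnaqf".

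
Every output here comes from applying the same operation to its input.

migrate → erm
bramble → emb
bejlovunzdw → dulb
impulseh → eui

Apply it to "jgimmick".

cmj

Each output is the input with this applied: keep one character in every 3, starting at position 1 (positions 1st, 4th, 7th, ...), then reverse the string.
On "jgimmick" that produces "cmj".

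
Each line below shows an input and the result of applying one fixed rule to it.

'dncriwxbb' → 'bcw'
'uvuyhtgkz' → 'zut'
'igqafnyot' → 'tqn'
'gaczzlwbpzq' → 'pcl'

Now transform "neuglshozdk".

The rule is to keep one character in every 3, starting at position 3 (positions 3rd, 6th, 9th, ...), then move the last character to the front.
"neuglshozdk" → "usz" → "zus".
(Check on "dncriwxbb": → "cwb" → "bcw" ✓)

zus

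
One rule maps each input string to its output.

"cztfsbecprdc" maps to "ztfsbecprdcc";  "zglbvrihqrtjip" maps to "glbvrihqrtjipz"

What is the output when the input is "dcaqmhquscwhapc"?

The pattern: move the first character to the end.
Doing the same to "dcaqmhquscwhapc": "caqmhquscwhapcd".

caqmhquscwhapcd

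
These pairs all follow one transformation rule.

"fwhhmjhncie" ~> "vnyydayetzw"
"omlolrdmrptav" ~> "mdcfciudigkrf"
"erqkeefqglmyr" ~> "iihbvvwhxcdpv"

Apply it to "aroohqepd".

The rule is to swap the first and last characters, then shift every letter 9 places backward in the alphabet (wrapping around).
For "aroohqepd", step one produces "droohqepa"; step two turns that into "uiffyhvgr".
(Check on "erqkeefqglmyr": → "rrqkeefqglmye" → "iihbvvwhxcdpv" ✓)

uiffyhvgr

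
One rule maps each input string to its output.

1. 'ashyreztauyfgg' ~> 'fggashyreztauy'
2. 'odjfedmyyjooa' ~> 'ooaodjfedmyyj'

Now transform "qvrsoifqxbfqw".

fqwqvrsoifqxb

Each output is the input with this applied: move the last 3 characters to the front (rotate right by 3).
For "qvrsoifqxbfqw" the result is "fqwqvrsoifqxb".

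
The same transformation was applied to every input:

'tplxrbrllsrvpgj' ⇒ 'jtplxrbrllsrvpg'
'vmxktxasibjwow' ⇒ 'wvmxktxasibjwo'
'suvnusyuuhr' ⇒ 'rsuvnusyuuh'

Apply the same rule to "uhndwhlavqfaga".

The rule is to move the last character to the front.
For "uhndwhlavqfaga" the result is "auhndwhlavqfag".

auhndwhlavqfag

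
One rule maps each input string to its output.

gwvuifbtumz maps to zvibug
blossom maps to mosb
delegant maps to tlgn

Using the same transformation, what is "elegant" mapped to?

teae

Rule — swap the first and last characters, then keep every other character starting from the first (positions 1st, 3rd, 5th, ...).
Working it through for "elegant": intermediate "tlegane", final "teae".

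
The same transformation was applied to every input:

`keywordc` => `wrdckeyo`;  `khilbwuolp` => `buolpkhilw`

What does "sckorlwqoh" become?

rwqohsckol

Each output is the input with this applied: swap the front and back halves of the string, then swap the first and last characters.
Applying that to "sckorlwqoh" gives "rwqohsckol".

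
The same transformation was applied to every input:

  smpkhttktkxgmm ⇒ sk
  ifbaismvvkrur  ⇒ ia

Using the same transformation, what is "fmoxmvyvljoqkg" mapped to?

fx

The transformation: keep one character in every 3, starting at position 1 (positions 1st, 4th, 7th, ...), then delete the last 3 characters.
Applying that to "fmoxmvyvljoqkg" gives "fx".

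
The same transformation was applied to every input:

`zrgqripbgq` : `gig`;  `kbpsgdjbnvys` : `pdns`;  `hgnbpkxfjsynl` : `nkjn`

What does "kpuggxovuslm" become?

The transformation: keep one character in every 3, starting at position 3 (positions 3rd, 6th, 9th, ...).
Doing the same to "kpuggxovuslm": "uxum".

uxum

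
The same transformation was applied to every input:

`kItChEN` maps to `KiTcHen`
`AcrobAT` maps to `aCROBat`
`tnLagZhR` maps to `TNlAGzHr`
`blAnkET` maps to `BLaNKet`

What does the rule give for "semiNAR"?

SEMInar

What's happening: flip the case of every letter.
On "semiNAR" that produces "SEMInar".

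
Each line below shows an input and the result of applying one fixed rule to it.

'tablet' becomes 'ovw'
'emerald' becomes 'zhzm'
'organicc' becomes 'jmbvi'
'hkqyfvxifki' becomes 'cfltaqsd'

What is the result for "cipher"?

The transformation: shift every letter 5 places backward in the alphabet (wrapping around), then delete the last 3 characters.
"cipher" → "xdkczm" → "xdk".

xdk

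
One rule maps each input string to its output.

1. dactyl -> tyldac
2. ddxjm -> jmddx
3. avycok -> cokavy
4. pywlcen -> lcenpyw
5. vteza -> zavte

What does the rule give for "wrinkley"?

nkleywri

What's happening: move the first 3 characters to the end (rotate left by 3).
On "wrinkley" that produces "nkleywri".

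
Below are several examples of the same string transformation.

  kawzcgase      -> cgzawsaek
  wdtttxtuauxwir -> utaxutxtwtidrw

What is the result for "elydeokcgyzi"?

Looking at the pairs, the operation is to take characters alternately from the front and the back (1st, last, 2nd, 2nd-last, ...), then reverse the string.
"elydeokcgyzi" → "eilzyydgecok" → "kocegdyyzlie".

kocegdyyzlie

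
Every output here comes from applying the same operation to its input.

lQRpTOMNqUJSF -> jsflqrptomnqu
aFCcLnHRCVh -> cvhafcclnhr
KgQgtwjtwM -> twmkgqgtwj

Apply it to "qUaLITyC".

Each output is the input with this applied: move the last 3 characters to the front (rotate right by 3), then convert every letter to lowercase.
"qUaLITyC" → "TyCqUaLI" → "tycquali".

tycquali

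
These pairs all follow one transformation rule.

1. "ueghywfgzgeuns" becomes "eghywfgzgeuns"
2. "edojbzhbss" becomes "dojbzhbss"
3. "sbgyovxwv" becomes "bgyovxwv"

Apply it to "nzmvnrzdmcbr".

The transformation: delete the first character.
"nzmvnrzdmcbr" → "zmvnrzdmcbr".

zmvnrzdmcbr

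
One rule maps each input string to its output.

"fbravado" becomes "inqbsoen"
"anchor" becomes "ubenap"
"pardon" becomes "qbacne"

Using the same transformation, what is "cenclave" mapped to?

ynirprap

What's happening: shift every letter 13 places forward in the alphabet (wrapping around) — i.e. ROT13, then swap the front and back halves of the string.
Starting from "cenclave": after the first operation, "prapynir"; after the second, "ynirprap".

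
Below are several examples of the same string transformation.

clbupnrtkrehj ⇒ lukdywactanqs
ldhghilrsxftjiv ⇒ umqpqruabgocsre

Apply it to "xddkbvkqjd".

The pattern: shift every letter 9 places forward in the alphabet (wrapping around).
For "xddkbvkqjd" the result is "gmmtketzsm".

gmmtketzsm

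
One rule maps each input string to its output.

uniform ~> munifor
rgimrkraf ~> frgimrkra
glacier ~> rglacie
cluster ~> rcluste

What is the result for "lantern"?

nlanter

Each output is the input with this applied: move the last character to the front.
"lantern" → "nlanter".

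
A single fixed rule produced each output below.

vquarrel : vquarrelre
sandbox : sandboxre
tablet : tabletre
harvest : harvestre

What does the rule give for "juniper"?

Each output is the input with this applied: append "re".
Doing the same to "juniper": "juniperre".

juniperre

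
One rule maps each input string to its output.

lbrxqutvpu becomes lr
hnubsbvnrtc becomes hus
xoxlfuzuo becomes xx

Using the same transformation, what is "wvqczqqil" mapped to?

In each case the input is transformed by: keep every other character starting from the first (positions 1st, 3rd, 5th, ...), then delete the last 3 characters.
On "wvqczqqil": the first step gives "wqzql", and the second then gives "wq".

wq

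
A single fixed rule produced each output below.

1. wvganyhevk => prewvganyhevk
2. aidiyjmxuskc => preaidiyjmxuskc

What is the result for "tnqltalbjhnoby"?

Rule — prepend "pre".
For "tnqltalbjhnoby" the result is "pretnqltalbjhnoby".

pretnqltalbjhnoby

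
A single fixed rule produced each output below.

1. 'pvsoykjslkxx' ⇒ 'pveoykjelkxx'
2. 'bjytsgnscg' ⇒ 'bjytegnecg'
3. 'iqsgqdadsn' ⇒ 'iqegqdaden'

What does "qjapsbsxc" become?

Looking at the pairs, the operation is to replace every "s" with "e".
"qjapsbsxc" → "qjapebexc".

qjapebexc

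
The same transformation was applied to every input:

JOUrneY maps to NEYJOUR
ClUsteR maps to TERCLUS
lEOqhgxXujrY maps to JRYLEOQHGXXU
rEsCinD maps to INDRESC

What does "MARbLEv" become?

Looking at the pairs, the operation is to move the last 3 characters to the front (rotate right by 3), then convert every letter to uppercase.
For "MARbLEv", step one produces "LEvMARb"; step two turns that into "LEVMARB".
(Check on "rEsCinD": → "inDrEsC" → "INDRESC" ✓)

LEVMARB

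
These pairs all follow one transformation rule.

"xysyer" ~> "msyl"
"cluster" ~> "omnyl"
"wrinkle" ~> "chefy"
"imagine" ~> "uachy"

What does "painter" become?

The transformation: delete the first 2 characters, then shift every letter 6 places backward in the alphabet (wrapping around).
For "painter", step one produces "inter"; step two turns that into "chnyl".

chnyl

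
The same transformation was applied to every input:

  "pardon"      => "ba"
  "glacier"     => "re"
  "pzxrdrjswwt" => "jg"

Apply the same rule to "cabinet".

rg

Each output is the input with this applied: shift every letter 13 places forward in the alphabet (wrapping around) — i.e. ROT13, then keep only the last 2 characters.
For "cabinet", step one produces "pnovarg"; step two turns that into "rg".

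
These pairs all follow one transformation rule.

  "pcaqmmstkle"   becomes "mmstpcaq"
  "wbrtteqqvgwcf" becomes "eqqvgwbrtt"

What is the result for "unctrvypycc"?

rvypunct

Each output is the input with this applied: delete the last 3 characters, then swap the front and back halves of the string.
"unctrvypycc" → "unctrvyp" → "rvypunct".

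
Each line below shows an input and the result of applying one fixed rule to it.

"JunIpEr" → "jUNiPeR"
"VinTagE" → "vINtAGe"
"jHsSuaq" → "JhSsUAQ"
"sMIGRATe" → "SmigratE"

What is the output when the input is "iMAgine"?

The rule is to flip the case of every letter.
Doing the same to "iMAgine": "ImaGINE".

ImaGINE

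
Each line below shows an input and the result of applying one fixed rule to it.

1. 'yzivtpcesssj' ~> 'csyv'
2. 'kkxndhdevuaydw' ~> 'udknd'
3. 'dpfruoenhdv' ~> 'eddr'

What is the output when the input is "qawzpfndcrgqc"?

Each output is the input with this applied: keep one character in every 3, starting at position 1 (positions 1st, 4th, 7th, ...), then move the last 2 characters to the front (rotate right by 2).
Doing the same to "qawzpfndcrgqc": "rcqzn".
(Check on "dpfruoenhdv": → "dred" → "eddr" ✓)

rcqzn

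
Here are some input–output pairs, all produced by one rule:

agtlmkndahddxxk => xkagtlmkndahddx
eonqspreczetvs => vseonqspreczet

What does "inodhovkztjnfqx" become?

qxinodhovkztjnf

In each case the input is transformed by: move the last 2 characters to the front (rotate right by 2).
Applying that to "inodhovkztjnfqx" gives "qxinodhovkztjnf".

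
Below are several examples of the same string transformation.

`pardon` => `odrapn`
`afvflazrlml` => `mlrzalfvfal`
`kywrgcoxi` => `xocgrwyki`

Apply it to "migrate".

targime

The pattern: reverse the string, then move the first character to the end.
On "migrate" that produces "targime".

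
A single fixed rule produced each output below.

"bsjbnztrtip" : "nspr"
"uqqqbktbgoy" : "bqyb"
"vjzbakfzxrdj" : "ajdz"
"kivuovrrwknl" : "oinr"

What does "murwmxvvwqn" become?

munv

What's happening: keep one character in every 3, starting at position 2 (positions 2nd, 5th, 8th, ...), then swap each adjacent pair of characters (1↔2, 3↔4, ...).
Starting from "murwmxvvwqn": after the first operation, "umvn"; after the second, "munv".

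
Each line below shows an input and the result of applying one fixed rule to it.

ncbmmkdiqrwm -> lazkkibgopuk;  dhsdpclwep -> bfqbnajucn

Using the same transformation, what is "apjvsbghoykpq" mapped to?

What's happening: shift every letter 2 places backward in the alphabet (wrapping around).
For "apjvsbghoykpq" the result is "ynhtqzefmwino".

ynhtqzefmwino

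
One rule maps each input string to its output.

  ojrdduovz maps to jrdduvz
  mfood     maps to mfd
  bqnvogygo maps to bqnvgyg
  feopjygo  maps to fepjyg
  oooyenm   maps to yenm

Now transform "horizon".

hrizn

Rule — remove every "o".
Applying that to "horizon" gives "hrizn".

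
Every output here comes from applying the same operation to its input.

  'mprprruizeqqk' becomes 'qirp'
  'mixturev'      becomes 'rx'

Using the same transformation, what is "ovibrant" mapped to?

ai

What's happening: reverse the string, then keep one character in every 3, starting at position 3 (positions 3rd, 6th, 9th, ...).
Applying both steps to "ovibrant": "tnarbivo", then "ai".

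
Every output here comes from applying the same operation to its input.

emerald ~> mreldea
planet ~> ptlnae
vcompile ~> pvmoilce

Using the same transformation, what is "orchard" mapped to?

rrhocda

Rule — sort the characters into reverse alphabetical order, then swap each adjacent pair of characters (1↔2, 3↔4, ...).
For "orchard", step one produces "rrohdca"; step two turns that into "rrhocda".
(Check on "vcompile": → "vpomliec" → "pvmoilce" ✓)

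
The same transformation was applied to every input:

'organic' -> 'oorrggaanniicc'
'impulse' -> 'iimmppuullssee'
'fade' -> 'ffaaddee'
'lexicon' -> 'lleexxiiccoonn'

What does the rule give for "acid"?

In each case the input is transformed by: double every character.
Applying that to "acid" gives "aacciidd".

aacciidd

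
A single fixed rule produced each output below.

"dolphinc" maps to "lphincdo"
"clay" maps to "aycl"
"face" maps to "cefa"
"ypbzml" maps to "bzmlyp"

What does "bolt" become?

ltbo

The transformation: move the first 2 characters to the end (rotate left by 2).
"bolt" → "ltbo".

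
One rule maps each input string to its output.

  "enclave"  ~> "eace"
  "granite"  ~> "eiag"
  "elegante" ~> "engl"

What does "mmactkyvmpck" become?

What's happening: reverse the string, then keep every other character starting from the first (positions 1st, 3rd, 5th, ...).
Working it through for "mmactkyvmpck": intermediate "kcpmvyktcamm", final "kpvkcm".

kpvkcm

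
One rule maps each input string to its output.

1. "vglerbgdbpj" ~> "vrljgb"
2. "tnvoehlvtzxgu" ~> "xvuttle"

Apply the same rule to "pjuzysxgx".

The transformation: keep every other character starting from the first (positions 1st, 3rd, 5th, ...), then sort the characters into reverse alphabetical order.
On "pjuzysxgx": the first step gives "puyxx", and the second then gives "yxxup".
(Check on "tnvoehlvtzxgu": → "tveltxu" → "xvuttle" ✓)

yxxup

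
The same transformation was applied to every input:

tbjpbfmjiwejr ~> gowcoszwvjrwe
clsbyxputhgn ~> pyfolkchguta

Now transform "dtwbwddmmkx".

qgjojqqzzxk

In each case the input is transformed by: shift every letter 13 places forward in the alphabet (wrapping around) — i.e. ROT13.
"dtwbwddmmkx" → "qgjojqqzzxk".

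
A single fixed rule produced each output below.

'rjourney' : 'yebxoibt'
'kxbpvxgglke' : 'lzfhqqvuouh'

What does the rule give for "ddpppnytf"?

zzzxidpnn

The pattern: shift every letter 10 places forward in the alphabet (wrapping around), then move the first 2 characters to the end (rotate left by 2).
Starting from "ddpppnytf": after the first operation, "nnzzzxidp"; after the second, "zzzxidpnn".
(Check on "kxbpvxgglke": → "uhlzfhqqvuo" → "lzfhqqvuouh" ✓)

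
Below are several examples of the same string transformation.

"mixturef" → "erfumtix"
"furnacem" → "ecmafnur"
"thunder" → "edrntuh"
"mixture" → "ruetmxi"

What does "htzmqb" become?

The rule is to move the last 2 characters to the front (rotate right by 2), then take characters alternately from the front and the back (1st, last, 2nd, 2nd-last, ...).
Starting from "htzmqb": after the first operation, "qbhtzm"; after the second, "qmbzht".

qmbzht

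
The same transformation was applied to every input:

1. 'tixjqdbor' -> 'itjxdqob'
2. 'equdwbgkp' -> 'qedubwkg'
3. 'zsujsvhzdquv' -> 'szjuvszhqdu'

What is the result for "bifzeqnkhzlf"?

Each output is the input with this applied: delete the last character, then swap each adjacent pair of characters (1↔2, 3↔4, ...).
On "bifzeqnkhzlf": the first step gives "bifzeqnkhzl", and the second then gives "ibzfqeknzhl".

ibzfqeknzhl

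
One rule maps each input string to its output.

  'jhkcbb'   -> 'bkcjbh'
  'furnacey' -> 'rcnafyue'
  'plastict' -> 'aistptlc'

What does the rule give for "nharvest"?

The pattern: take characters alternately from the front and the back (1st, last, 2nd, 2nd-last, ...), then swap the front and back halves of the string.
"nharvest" → "nthsaerv" → "aervnths".

aervnths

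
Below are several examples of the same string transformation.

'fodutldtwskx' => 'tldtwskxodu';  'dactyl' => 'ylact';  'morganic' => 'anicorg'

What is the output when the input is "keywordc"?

The rule is to delete the first character, then move the first 3 characters to the end (rotate left by 3).
On "keywordc": the first step gives "eywordc", and the second then gives "ordceyw".

ordceyw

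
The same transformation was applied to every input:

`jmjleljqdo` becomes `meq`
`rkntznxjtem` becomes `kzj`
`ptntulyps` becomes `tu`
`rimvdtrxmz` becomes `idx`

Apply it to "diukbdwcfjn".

ibc

The rule is to delete the last 2 characters, then keep one character in every 3, starting at position 2 (positions 2nd, 5th, 8th, ...).
Working it through for "diukbdwcfjn": intermediate "diukbdwcf", final "ibc".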